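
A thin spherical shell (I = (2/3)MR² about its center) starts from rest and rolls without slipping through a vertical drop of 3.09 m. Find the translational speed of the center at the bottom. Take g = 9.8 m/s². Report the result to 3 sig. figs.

v ≈ 6.03 m/s

With I = (2/3)MR², the ratio k = I/(MR²) is 2/3.
The rolling condition ω = v/R makes the rotational term ½I(v/R)² = ½kMv², so KE_total = ½(1+k)Mv² = (5/6)Mv².
Energy conservation: Mgh = (5/6)Mv², so v = √(2gh/(1+k)) = √(2 × 9.8 × 3.09 / 1.667) ≈ 6.03 m/s.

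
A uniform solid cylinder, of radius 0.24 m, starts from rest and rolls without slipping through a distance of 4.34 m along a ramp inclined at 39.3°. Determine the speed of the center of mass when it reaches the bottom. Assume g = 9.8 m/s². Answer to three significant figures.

For this body I = (1/2)MR², i.e. k = I/(MR²) = 0.5.
Rolling without slipping gives ω = v/R, so the total kinetic energy is ½Mv² + ½Iω² = ½(1+k)Mv² = (3/4)Mv².
The vertical drop is h = L sinθ = 4.34 × sin39.3° = 2.749 m.
Energy conservation: Mgh = (3/4)Mv², so v = √(2gh/(1+k)) = √(2 × 9.8 × 2.749 / 1.5) ≈ 5.99 m/s.

v ≈ 5.99 m/s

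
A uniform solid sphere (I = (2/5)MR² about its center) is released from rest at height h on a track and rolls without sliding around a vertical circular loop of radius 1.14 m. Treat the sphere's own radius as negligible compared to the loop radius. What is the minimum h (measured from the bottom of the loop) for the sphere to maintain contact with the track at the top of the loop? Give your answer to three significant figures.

h_min ≈ 3.08 m

With I = (2/5)MR², the ratio k = I/(MR²) is 0.4.
At the top, contact is just lost when gravity alone supplies the centripetal force: Mg = Mv_top²/r, i.e. v_top² = gr.
With ω = v/R, the kinetic energy at speed v is ½(1+k)Mv² = (7/10)Mv².
Energy conservation from release (height h) to the top (height 2r): Mgh = Mg(2r) + (7/10)M·gr.
Thus h_min = 2r + (1+k)r/2 = r(2 + 1.4/2) = 1.14 × 2.7 ≈ 3.08 m.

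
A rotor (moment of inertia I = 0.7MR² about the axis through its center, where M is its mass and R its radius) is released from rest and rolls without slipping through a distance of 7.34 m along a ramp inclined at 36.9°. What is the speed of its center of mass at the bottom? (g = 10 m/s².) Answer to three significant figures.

The moment of inertia is 0.7MR², giving k ≡ I/(MR²) = 0.7.
Since it rolls without slipping, ω = v/R and KE = ½Mv² + ½Iω² = ½(1+k)Mv² = (17/20)Mv².
The vertical drop is h = L sinθ = 7.34 × sin36.9° = 4.407 m.
Energy conservation: Mgh = (17/20)Mv², so v = √(2gh/(1+k)) = √(2 × 10 × 4.407 / 1.7) ≈ 7.20 m/s.

v ≈ 7.20 m/s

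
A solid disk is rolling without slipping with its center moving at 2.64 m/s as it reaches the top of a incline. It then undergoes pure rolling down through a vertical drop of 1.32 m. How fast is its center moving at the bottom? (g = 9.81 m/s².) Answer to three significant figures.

With I = (1/2)MR², the ratio k = I/(MR²) is 0.5.
The rolling condition ω = v/R makes the rotational term ½I(v/R)² = ½kMv², so KE_total = ½(1+k)Mv² = (3/4)Mv².
Conserving energy between top and bottom: (3/4)Mv² = (3/4)Mv₀² + Mgh, hence v² = v₀² + 2gh/(1+k).
v = √(2.64² + 2×9.81×1.32/1.5) = √24.24 ≈ 4.92 m/s.

v ≈ 4.92 m/s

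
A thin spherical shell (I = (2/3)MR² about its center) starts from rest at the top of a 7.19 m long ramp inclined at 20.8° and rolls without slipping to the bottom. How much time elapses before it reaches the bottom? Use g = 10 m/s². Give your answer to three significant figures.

For this body I = (2/3)MR², i.e. k = I/(MR²) = 2/3.
Along the incline Mg sinθ − f = Ma, and torque about the center fR = Iα = kMR²(a/R) gives f = kMa.
Hence a = g sinθ/(1+k) = 10×sin20.8°/1.667 = 2.131 m/s².
With constant a from rest, t = √(2L/a) = √(2·7.19/2.131) ≈ 2.60 s.

t ≈ 2.60 s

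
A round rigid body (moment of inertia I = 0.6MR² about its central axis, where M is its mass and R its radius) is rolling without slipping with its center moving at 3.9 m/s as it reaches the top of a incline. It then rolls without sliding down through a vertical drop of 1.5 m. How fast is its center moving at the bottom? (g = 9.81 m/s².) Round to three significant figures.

v ≈ 5.80 m/s

The moment of inertia is 0.6MR², giving k ≡ I/(MR²) = 0.6.
Rolling without slipping gives ω = v/R, so the total kinetic energy is ½Mv² + ½Iω² = ½(1+k)Mv² = (4/5)Mv².
Energy conservation: (4/5)Mv₀² + Mgh = (4/5)Mv², so v² = v₀² + 2gh/(1+k).
v = √(3.9² + 2×9.81×1.5/1.6) = √33.6 ≈ 5.80 m/s.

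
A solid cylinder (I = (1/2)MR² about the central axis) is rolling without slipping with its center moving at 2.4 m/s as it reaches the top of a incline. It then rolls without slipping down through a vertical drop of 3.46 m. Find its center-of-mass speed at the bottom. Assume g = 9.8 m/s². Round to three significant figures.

v ≈ 7.14 m/s

The moment of inertia is (1/2)MR², giving k ≡ I/(MR²) = 0.5.
Rolling without slipping gives ω = v/R, so the total kinetic energy is ½Mv² + ½Iω² = ½(1+k)Mv² = (3/4)Mv².
Energy conservation: (3/4)Mv₀² + Mgh = (3/4)Mv², so v² = v₀² + 2gh/(1+k).
v = √(2.4² + 2×9.8×3.46/1.5) = √50.97 ≈ 7.14 m/s.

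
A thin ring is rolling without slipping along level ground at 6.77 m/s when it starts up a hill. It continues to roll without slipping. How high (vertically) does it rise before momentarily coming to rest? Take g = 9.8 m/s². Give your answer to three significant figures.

For this body I = MR², i.e. k = I/(MR²) = 1.
Rolling without slipping gives ω = v/R, so the total kinetic energy is ½Mv² + ½Iω² = ½(1+k)Mv² = Mv².
At the top the kinetic energy is zero, so Mv₀² = Mgh.
Thus h = (1+k)v₀²/(2g) = 2 × 6.77² / (2 × 9.8) ≈ 4.68 m.

h ≈ 4.68 m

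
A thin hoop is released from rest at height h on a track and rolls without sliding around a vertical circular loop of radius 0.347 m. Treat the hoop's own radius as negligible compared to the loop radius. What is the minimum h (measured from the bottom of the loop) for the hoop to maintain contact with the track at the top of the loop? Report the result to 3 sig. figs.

For this body I = MR², i.e. k = I/(MR²) = 1.
At the top of the loop, the minimum-contact condition is Mg = Mv_top²/r, so v_top² = gr.
With ω = v/R, the kinetic energy at speed v is ½(1+k)Mv² = Mv².
Energy conservation from release (height h) to the top (height 2r): Mgh = Mg(2r) + M·gr.
Thus h_min = 2r + (1+k)r/2 = r(2 + 2/2) = 0.347 × 3 ≈ 1.04 m.

h_min ≈ 1.04 m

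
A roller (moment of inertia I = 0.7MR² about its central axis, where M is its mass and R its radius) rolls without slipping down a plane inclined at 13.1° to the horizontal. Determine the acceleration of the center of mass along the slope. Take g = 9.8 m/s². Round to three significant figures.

a ≈ 1.31 m/s²

The moment of inertia is 0.7MR², giving k ≡ I/(MR²) = 0.7.
Translational: Mg sinθ − f = Ma. Rotational about the CM: fR = Iα = kMRa, so f = kMa.
Eliminating f: Mg sinθ = (1+k)Ma, so a = g sinθ/(1+k) = 9.8 × sin13.1° / 1.7 ≈ 1.31 m/s².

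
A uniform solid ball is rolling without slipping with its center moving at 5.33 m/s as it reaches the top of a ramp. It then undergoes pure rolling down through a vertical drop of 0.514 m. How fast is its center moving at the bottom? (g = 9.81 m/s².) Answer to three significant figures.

v ≈ 5.97 m/s

Here I = (2/5)MR², so the shape factor k = I/(MR²) = 0.4.
Since it rolls without slipping, ω = v/R and KE = ½Mv² + ½Iω² = ½(1+k)Mv² = (7/10)Mv².
Conserving energy between top and bottom: (7/10)Mv² = (7/10)Mv₀² + Mgh, hence v² = v₀² + 2gh/(1+k).
v = √(5.33² + 2×9.81×0.514/1.4) = √35.61 ≈ 5.97 m/s.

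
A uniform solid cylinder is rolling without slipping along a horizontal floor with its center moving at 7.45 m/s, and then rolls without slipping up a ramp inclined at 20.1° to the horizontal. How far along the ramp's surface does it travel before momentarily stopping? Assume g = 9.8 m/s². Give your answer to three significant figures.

With I = (1/2)MR², the ratio k = I/(MR²) is 0.5.
The rolling condition ω = v/R makes the rotational term ½I(v/R)² = ½kMv², so KE_total = ½(1+k)Mv² = (3/4)Mv².
Setting this equal to Mgh gives the vertical rise h = (1+k)v₀²/(2g) = 1.5×7.45²/(2×9.8) = 4.248 m.
Along the incline, d = h/sinθ = 4.248/sin20.1° ≈ 12.4 m.

d ≈ 12.4 m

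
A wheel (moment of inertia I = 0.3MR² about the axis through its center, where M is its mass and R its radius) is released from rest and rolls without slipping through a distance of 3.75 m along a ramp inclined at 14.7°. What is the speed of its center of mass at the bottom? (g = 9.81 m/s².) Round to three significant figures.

v ≈ 3.79 m/s

With I = 0.3MR², the ratio k = I/(MR²) is 0.3.
The rolling condition ω = v/R makes the rotational term ½I(v/R)² = ½kMv², so KE_total = ½(1+k)Mv² = (13/20)Mv².
The vertical drop is h = L sinθ = 3.75 × sin14.7° = 0.9516 m.
Setting Mgh = (13/20)Mv² gives v = √(2gh/(1+k)) = √(2·9.81·0.9516/1.3) ≈ 3.79 m/s.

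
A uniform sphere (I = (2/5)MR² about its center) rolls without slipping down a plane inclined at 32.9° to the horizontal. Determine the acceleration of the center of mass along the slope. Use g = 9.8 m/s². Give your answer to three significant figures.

a ≈ 3.80 m/s²

With I = (2/5)MR², the ratio k = I/(MR²) is 0.4.
Newton's second law down the slope: Mg sinθ − f = Ma. The torque equation fR = Iα (with α = a/R) gives f = kMa.
Eliminating f: Mg sinθ = (1+k)Ma, so a = g sinθ/(1+k) = 9.8 × sin32.9° / 1.4 ≈ 3.80 m/s².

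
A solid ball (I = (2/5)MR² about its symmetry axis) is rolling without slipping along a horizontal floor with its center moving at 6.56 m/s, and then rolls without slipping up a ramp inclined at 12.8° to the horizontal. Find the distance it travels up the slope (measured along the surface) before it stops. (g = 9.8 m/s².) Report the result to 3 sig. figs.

Here I = (2/5)MR², so the shape factor k = I/(MR²) = 0.4.
The rolling condition ω = v/R makes the rotational term ½I(v/R)² = ½kMv², so KE_total = ½(1+k)Mv² = (7/10)Mv².
Setting this equal to Mgh gives the vertical rise h = (1+k)v₀²/(2g) = 1.4×6.56²/(2×9.8) = 3.074 m.
The distance along the slope is d = h/sinθ = 3.074/sin12.8° ≈ 13.9 m.

d ≈ 13.9 m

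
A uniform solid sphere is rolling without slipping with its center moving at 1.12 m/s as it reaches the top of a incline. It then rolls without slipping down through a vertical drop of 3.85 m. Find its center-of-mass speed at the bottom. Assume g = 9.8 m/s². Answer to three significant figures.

v ≈ 7.43 m/s

Here I = (2/5)MR², so the shape factor k = I/(MR²) = 0.4.
Pure rolling means v = ωR; then KE = ½Mv² + ½I(v/R)² = ½(1+k)Mv² = (7/10)Mv².
Energy conservation: (7/10)Mv₀² + Mgh = (7/10)Mv², so v² = v₀² + 2gh/(1+k).
v = √(1.12² + 2×9.8×3.85/1.4) = √55.15 ≈ 7.43 m/s.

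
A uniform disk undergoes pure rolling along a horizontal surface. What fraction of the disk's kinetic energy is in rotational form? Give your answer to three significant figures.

Here I = (1/2)MR², so the shape factor k = I/(MR²) = 0.5.
Since ω = v/R, the translational part is ½Mv² and the rotational part is ½I(v/R)² = ½kMv²; the total is ½(1+k)Mv².
The rotational fraction is therefore k/(1+k) = 0.5/1.5 ≈ 0.333.

fraction ≈ 0.333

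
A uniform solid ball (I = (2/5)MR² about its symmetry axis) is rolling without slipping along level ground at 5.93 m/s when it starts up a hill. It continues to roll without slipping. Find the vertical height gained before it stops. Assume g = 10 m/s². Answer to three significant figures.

h ≈ 2.46 m

Here I = (2/5)MR², so the shape factor k = I/(MR²) = 0.4.
Pure rolling means v = ωR; then KE = ½Mv² + ½I(v/R)² = ½(1+k)Mv² = (7/10)Mv².
At the top the kinetic energy is zero, so (7/10)Mv₀² = Mgh.
Thus h = (1+k)v₀²/(2g) = 1.4 × 5.93² / (2 × 10) ≈ 2.46 m.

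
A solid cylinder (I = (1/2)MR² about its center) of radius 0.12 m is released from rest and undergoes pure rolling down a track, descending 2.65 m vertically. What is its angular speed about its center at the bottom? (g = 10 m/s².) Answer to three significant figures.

ω ≈ 49.5 rad/s

With I = (1/2)MR², the ratio k = I/(MR²) is 0.5.
Rolling without slipping gives ω = v/R, so the total kinetic energy is ½Mv² + ½Iω² = ½(1+k)Mv² = (3/4)Mv².
Energy conservation Mgh = ½(1+k)Mv² gives v = √(2gh/(1+k)) = √(2 × 10 × 2.65 / 1.5) = 5.944 m/s.
Then ω = v/R = 5.944 / 0.12 ≈ 49.5 rad/s.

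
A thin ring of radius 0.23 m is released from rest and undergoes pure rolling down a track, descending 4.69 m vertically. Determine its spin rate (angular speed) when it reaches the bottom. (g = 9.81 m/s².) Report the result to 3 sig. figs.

ω ≈ 29.5 rad/s

The moment of inertia is MR², giving k ≡ I/(MR²) = 1.
Rolling without slipping gives ω = v/R, so the total kinetic energy is ½Mv² + ½Iω² = ½(1+k)Mv² = Mv².
Energy conservation Mgh = ½(1+k)Mv² gives v = √(2gh/(1+k)) = √(2 × 9.81 × 4.69 / 2) = 6.783 m/s.
The angular speed follows from ω = v/R = 6.783/0.23 ≈ 29.5 rad/s.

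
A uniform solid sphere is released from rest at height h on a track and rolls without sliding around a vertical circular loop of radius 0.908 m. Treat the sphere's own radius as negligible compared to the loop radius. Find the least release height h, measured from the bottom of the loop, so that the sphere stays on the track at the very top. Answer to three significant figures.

h_min ≈ 2.45 m

The moment of inertia is (2/5)MR², giving k ≡ I/(MR²) = 0.4.
At the top, contact is just lost when gravity alone supplies the centripetal force: Mg = Mv_top²/r, i.e. v_top² = gr.
With ω = v/R, the kinetic energy at speed v is ½(1+k)Mv² = (7/10)Mv².
Energy conservation from release (height h) to the top (height 2r): Mgh = Mg(2r) + (7/10)M·gr.
Thus h_min = 2r + (1+k)r/2 = r(2 + 1.4/2) = 0.908 × 2.7 ≈ 2.45 m.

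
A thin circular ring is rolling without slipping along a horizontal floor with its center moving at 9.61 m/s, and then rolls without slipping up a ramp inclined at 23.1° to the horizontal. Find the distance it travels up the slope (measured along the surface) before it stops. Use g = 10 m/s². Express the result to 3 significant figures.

d ≈ 23.5 m

Here I = MR², so the shape factor k = I/(MR²) = 1.
The rolling condition ω = v/R makes the rotational term ½I(v/R)² = ½kMv², so KE_total = ½(1+k)Mv² = Mv².
Setting this equal to Mgh gives the vertical rise h = (1+k)v₀²/(2g) = 2×9.61²/(2×10) = 9.235 m.
Along the incline, d = h/sinθ = 9.235/sin23.1° ≈ 23.5 m.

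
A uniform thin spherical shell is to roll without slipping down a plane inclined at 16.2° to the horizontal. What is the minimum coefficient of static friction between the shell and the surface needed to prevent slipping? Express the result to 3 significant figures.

With I = (2/3)MR², the ratio k = I/(MR²) is 2/3.
Newton's second law down the slope: Mg sinθ − f = Ma. The torque equation fR = Iα (with α = a/R) gives f = kMa.
These give a = g sinθ/(1+k) and the required friction f = kMg sinθ/(1+k).
The normal force is N = Mg cosθ, so μ_min = f/N = k tanθ/(1+k).
μ_min = (2/3) × tan16.2° / 1.667 ≈ 0.116.

μ_min ≈ 0.116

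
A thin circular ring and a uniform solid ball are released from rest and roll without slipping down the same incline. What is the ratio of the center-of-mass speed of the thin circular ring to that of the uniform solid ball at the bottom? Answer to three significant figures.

Each satisfies Mgh = ½(1+k)Mv² with k = I/(MR²), so v ∝ 1/√(1+k).
For the thin circular ring k = 1; for the uniform solid ball k = 0.4.
v₁/v₂ = √((1+k₂)/(1+k₁)) = √(1.4/2) ≈ 0.837.

v_ratio ≈ 0.837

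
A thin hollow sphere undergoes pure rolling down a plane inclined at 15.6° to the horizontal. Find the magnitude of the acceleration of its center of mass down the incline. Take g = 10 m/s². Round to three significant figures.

Here I = (2/3)MR², so the shape factor k = I/(MR²) = 2/3.
Translational: Mg sinθ − f = Ma. Rotational about the CM: fR = Iα = kMRa, so f = kMa.
Eliminating f: Mg sinθ = (1+k)Ma, so a = g sinθ/(1+k) = 10 × sin15.6° / 1.667 ≈ 1.61 m/s².

a ≈ 1.61 m/s²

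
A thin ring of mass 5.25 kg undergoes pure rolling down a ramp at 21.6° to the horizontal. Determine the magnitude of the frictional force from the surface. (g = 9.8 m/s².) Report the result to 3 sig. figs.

f ≈ 9.47 N

With I = MR², the ratio k = I/(MR²) is 1.
Along the incline Mg sinθ − f = Ma, and torque about the center fR = Iα = kMR²(a/R) gives f = kMa.
Combining, a = g sinθ/(1+k) and f = kMa = kMg sinθ/(1+k).
f = 1 × 5.25 × 9.8 × sin21.6° / 2 ≈ 9.47 N.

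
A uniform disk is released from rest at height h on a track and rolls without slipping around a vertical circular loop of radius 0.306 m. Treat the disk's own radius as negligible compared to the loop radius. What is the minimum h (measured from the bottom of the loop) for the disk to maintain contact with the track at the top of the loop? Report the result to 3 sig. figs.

The moment of inertia is (1/2)MR², giving k ≡ I/(MR²) = 0.5.
At the top of the loop, the minimum-contact condition is Mg = Mv_top²/r, so v_top² = gr.
With ω = v/R, the kinetic energy at speed v is ½(1+k)Mv² = (3/4)Mv².
Energy conservation from release (height h) to the top (height 2r): Mgh = Mg(2r) + (3/4)M·gr.
Thus h_min = 2r + (1+k)r/2 = r(2 + 1.5/2) = 0.306 × 2.75 ≈ 0.842 m.

h_min ≈ 0.842 m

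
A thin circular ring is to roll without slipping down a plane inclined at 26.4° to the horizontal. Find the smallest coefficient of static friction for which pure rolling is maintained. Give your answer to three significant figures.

With I = MR², the ratio k = I/(MR²) is 1.
Newton's second law down the slope: Mg sinθ − f = Ma. The torque equation fR = Iα (with α = a/R) gives f = kMa.
These give a = g sinθ/(1+k) and the required friction f = kMg sinθ/(1+k).
The normal force is N = Mg cosθ, so μ_min = f/N = k tanθ/(1+k).
μ_min = 1 × tan26.4° / 2 ≈ 0.248.

μ_min ≈ 0.248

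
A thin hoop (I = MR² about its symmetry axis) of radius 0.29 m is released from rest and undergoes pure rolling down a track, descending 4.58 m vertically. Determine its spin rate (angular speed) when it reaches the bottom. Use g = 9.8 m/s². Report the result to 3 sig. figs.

For this body I = MR², i.e. k = I/(MR²) = 1.
The rolling condition ω = v/R makes the rotational term ½I(v/R)² = ½kMv², so KE_total = ½(1+k)Mv² = Mv².
Energy conservation Mgh = ½(1+k)Mv² gives v = √(2gh/(1+k)) = √(2 × 9.8 × 4.58 / 2) = 6.7 m/s.
Then ω = v/R = 6.7 / 0.29 ≈ 23.1 rad/s.

ω ≈ 23.1 rad/s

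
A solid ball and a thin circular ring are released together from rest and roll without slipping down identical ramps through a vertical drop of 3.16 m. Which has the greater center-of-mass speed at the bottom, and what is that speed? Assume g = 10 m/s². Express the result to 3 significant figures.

For rolling without slipping, Mgh = ½(1+k)Mv² where k = I/(MR²), so v = √(2gh/(1+k)).
Solid ball: k = 0.4, giving v = √(2×10×3.16/1.4) = 6.719 m/s.
Thin circular ring: k = 1, giving v = √(2×10×3.16/2) = 5.621 m/s.
The smaller k wins: the solid ball, at ≈ 6.72 m/s.

the solid ball, at v ≈ 6.72 m/s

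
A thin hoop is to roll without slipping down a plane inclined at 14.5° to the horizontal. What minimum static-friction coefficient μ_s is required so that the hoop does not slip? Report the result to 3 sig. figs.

μ_min ≈ 0.129

For this body I = MR², i.e. k = I/(MR²) = 1.
Along the incline Mg sinθ − f = Ma, and torque about the center fR = Iα = kMR²(a/R) gives f = kMa.
These give a = g sinθ/(1+k) and the required friction f = kMg sinθ/(1+k).
The normal force is N = Mg cosθ, so μ_min = f/N = k tanθ/(1+k).
μ_min = 1 × tan14.5° / 2 ≈ 0.129.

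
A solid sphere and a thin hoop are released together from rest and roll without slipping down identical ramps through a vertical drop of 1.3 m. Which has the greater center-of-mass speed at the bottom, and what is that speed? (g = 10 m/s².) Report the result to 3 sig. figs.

the solid sphere, at v ≈ 4.31 m/s

For rolling without slipping, Mgh = ½(1+k)Mv² where k = I/(MR²), so v = √(2gh/(1+k)).
Solid sphere: k = 0.4, giving v = √(2×10×1.3/1.4) = 4.309 m/s.
Thin hoop: k = 1, giving v = √(2×10×1.3/2) = 3.606 m/s.
The smaller k wins: the solid sphere, at ≈ 4.31 m/s.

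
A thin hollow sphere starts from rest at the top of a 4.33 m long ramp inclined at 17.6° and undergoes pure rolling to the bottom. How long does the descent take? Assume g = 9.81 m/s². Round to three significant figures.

The moment of inertia is (2/3)MR², giving k ≡ I/(MR²) = 2/3.
Newton's second law down the slope: Mg sinθ − f = Ma. The torque equation fR = Iα (with α = a/R) gives f = kMa.
Hence a = g sinθ/(1+k) = 9.81×sin17.6°/1.667 = 1.78 m/s².
Starting from rest, L = ½at², so t = √(2L/a) = √(2×4.33/1.78) ≈ 2.21 s.

t ≈ 2.21 s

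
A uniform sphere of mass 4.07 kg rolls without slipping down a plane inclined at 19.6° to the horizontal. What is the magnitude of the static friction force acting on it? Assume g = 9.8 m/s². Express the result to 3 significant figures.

f ≈ 3.82 N

For this body I = (2/5)MR², i.e. k = I/(MR²) = 0.4.
Along the incline Mg sinθ − f = Ma, and torque about the center fR = Iα = kMR²(a/R) gives f = kMa.
Combining, a = g sinθ/(1+k) and f = kMa = kMg sinθ/(1+k).
f = 0.4 × 4.07 × 9.8 × sin19.6° / 1.4 ≈ 3.82 N.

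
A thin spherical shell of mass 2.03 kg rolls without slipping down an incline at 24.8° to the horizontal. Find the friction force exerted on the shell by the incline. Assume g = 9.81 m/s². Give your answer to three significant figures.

With I = (2/3)MR², the ratio k = I/(MR²) is 2/3.
Along the incline Mg sinθ − f = Ma, and torque about the center fR = Iα = kMR²(a/R) gives f = kMa.
Combining, a = g sinθ/(1+k) and f = kMa = kMg sinθ/(1+k).
f = (2/3) × 2.03 × 9.81 × sin24.8° / 1.667 ≈ 3.34 N.

f ≈ 3.34 N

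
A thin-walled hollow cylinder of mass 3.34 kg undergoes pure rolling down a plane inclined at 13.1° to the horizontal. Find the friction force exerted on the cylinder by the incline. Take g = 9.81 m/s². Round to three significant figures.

For this body I = MR², i.e. k = I/(MR²) = 1.
Newton's second law down the slope: Mg sinθ − f = Ma. The torque equation fR = Iα (with α = a/R) gives f = kMa.
Combining, a = g sinθ/(1+k) and f = kMa = kMg sinθ/(1+k).
f = 1 × 3.34 × 9.81 × sin13.1° / 2 ≈ 3.71 N.

f ≈ 3.71 N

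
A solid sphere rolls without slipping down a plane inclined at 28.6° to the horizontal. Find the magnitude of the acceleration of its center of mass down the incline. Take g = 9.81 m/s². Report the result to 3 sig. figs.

a ≈ 3.35 m/s²

With I = (2/5)MR², the ratio k = I/(MR²) is 0.4.
Translational: Mg sinθ − f = Ma. Rotational about the CM: fR = Iα = kMRa, so f = kMa.
Eliminating f: Mg sinθ = (1+k)Ma, so a = g sinθ/(1+k) = 9.81 × sin28.6° / 1.4 ≈ 3.35 m/s².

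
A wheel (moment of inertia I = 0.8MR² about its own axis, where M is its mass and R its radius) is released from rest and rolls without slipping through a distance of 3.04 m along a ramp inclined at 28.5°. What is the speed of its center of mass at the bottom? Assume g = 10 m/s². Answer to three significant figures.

v ≈ 4.01 m/s

Here I = 0.8MR², so the shape factor k = I/(MR²) = 0.8.
Rolling without slipping gives ω = v/R, so the total kinetic energy is ½Mv² + ½Iω² = ½(1+k)Mv² = (9/10)Mv².
The vertical drop is h = L sinθ = 3.04 × sin28.5° = 1.451 m.
Setting Mgh = (9/10)Mv² gives v = √(2gh/(1+k)) = √(2·10·1.451/1.8) ≈ 4.01 m/s.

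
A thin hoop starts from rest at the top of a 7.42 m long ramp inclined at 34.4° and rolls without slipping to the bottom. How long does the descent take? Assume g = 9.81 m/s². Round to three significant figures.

t ≈ 2.31 s

For this body I = MR², i.e. k = I/(MR²) = 1.
Along the incline Mg sinθ − f = Ma, and torque about the center fR = Iα = kMR²(a/R) gives f = kMa.
Hence a = g sinθ/(1+k) = 9.81×sin34.4°/2 = 2.771 m/s².
Starting from rest, L = ½at², so t = √(2L/a) = √(2×7.42/2.771) ≈ 2.31 s.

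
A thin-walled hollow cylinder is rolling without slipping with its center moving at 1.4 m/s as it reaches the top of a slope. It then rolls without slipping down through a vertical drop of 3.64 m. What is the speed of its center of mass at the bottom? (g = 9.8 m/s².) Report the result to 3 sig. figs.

The moment of inertia is MR², giving k ≡ I/(MR²) = 1.
Pure rolling means v = ωR; then KE = ½Mv² + ½I(v/R)² = ½(1+k)Mv² = Mv².
Conserving energy between top and bottom: Mv² = Mv₀² + Mgh, hence v² = v₀² + 2gh/(1+k).
v = √(1.4² + 2×9.8×3.64/2) = √37.63 ≈ 6.13 m/s.

v ≈ 6.13 m/s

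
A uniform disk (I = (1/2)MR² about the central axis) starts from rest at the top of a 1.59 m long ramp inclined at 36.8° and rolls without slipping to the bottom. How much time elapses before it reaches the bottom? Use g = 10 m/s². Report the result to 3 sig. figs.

Here I = (1/2)MR², so the shape factor k = I/(MR²) = 0.5.
Translational: Mg sinθ − f = Ma. Rotational about the CM: fR = Iα = kMRa, so f = kMa.
Hence a = g sinθ/(1+k) = 10×sin36.8°/1.5 = 3.993 m/s².
Starting from rest, L = ½at², so t = √(2L/a) = √(2×1.59/3.993) ≈ 0.892 s.

t ≈ 0.892 s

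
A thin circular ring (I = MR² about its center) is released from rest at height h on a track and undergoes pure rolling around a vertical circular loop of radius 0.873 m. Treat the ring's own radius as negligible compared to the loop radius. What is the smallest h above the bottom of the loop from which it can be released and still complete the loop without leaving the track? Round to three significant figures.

The moment of inertia is MR², giving k ≡ I/(MR²) = 1.
At the top of the loop, the minimum-contact condition is Mg = Mv_top²/r, so v_top² = gr.
With ω = v/R, the kinetic energy at speed v is ½(1+k)Mv² = Mv².
Energy conservation from release (height h) to the top (height 2r): Mgh = Mg(2r) + M·gr.
Thus h_min = 2r + (1+k)r/2 = r(2 + 2/2) = 0.873 × 3 ≈ 2.62 m.

h_min ≈ 2.62 m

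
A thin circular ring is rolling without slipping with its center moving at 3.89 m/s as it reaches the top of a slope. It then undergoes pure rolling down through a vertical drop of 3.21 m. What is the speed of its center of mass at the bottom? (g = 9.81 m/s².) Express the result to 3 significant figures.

Here I = MR², so the shape factor k = I/(MR²) = 1.
Pure rolling means v = ωR; then KE = ½Mv² + ½I(v/R)² = ½(1+k)Mv² = Mv².
Energy conservation: Mv₀² + Mgh = Mv², so v² = v₀² + 2gh/(1+k).
v = √(3.89² + 2×9.81×3.21/2) = √46.62 ≈ 6.83 m/s.

v ≈ 6.83 m/s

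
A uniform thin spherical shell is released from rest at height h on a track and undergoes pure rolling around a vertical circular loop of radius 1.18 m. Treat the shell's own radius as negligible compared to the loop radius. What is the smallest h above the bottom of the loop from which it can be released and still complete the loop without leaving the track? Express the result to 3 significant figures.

h_min ≈ 3.34 m

With I = (2/3)MR², the ratio k = I/(MR²) is 2/3.
At the top of the loop, the minimum-contact condition is Mg = Mv_top²/r, so v_top² = gr.
With ω = v/R, the kinetic energy at speed v is ½(1+k)Mv² = (5/6)Mv².
Energy conservation from release (height h) to the top (height 2r): Mgh = Mg(2r) + (5/6)M·gr.
Thus h_min = 2r + (1+k)r/2 = r(2 + 1.667/2) = 1.18 × 2.833 ≈ 3.34 m.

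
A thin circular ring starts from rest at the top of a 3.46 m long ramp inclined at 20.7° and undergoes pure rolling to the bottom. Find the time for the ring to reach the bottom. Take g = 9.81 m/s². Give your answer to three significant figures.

t ≈ 2.00 s

Here I = MR², so the shape factor k = I/(MR²) = 1.
Newton's second law down the slope: Mg sinθ − f = Ma. The torque equation fR = Iα (with α = a/R) gives f = kMa.
Hence a = g sinθ/(1+k) = 9.81×sin20.7°/2 = 1.734 m/s².
With constant a from rest, t = √(2L/a) = √(2·3.46/1.734) ≈ 2.00 s.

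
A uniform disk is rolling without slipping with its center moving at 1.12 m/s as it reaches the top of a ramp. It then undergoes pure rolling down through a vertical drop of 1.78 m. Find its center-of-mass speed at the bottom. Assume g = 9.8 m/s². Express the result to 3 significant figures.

v ≈ 4.95 m/s

For this body I = (1/2)MR², i.e. k = I/(MR²) = 0.5.
The rolling condition ω = v/R makes the rotational term ½I(v/R)² = ½kMv², so KE_total = ½(1+k)Mv² = (3/4)Mv².
Conserving energy between top and bottom: (3/4)Mv² = (3/4)Mv₀² + Mgh, hence v² = v₀² + 2gh/(1+k).
v = √(1.12² + 2×9.8×1.78/1.5) = √24.51 ≈ 4.95 m/s.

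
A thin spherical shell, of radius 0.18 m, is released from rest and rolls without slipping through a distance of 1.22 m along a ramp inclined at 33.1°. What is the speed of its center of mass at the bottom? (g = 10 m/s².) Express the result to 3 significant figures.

v ≈ 2.83 m/s

The moment of inertia is (2/3)MR², giving k ≡ I/(MR²) = 2/3.
Since it rolls without slipping, ω = v/R and KE = ½Mv² + ½Iω² = ½(1+k)Mv² = (5/6)Mv².
The vertical drop is h = L sinθ = 1.22 × sin33.1° = 0.6662 m.
Energy conservation: Mgh = (5/6)Mv², so v = √(2gh/(1+k)) = √(2 × 10 × 0.6662 / 1.667) ≈ 2.83 m/s.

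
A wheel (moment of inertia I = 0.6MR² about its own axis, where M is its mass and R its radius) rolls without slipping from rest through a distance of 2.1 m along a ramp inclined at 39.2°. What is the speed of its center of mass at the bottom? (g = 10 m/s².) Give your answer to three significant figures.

v ≈ 4.07 m/s

Here I = 0.6MR², so the shape factor k = I/(MR²) = 0.6.
Pure rolling means v = ωR; then KE = ½Mv² + ½I(v/R)² = ½(1+k)Mv² = (4/5)Mv².
The vertical drop is h = L sinθ = 2.1 × sin39.2° = 1.327 m.
Energy conservation: Mgh = (4/5)Mv², so v = √(2gh/(1+k)) = √(2 × 10 × 1.327 / 1.6) ≈ 4.07 m/s.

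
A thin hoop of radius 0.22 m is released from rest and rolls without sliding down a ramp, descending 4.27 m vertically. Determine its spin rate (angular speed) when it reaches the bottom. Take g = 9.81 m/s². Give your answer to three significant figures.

ω ≈ 29.4 rad/s

Here I = MR², so the shape factor k = I/(MR²) = 1.
Since it rolls without slipping, ω = v/R and KE = ½Mv² + ½Iω² = ½(1+k)Mv² = Mv².
Energy conservation Mgh = ½(1+k)Mv² gives v = √(2gh/(1+k)) = √(2 × 9.81 × 4.27 / 2) = 6.472 m/s.
Then ω = v/R = 6.472 / 0.22 ≈ 29.4 rad/s.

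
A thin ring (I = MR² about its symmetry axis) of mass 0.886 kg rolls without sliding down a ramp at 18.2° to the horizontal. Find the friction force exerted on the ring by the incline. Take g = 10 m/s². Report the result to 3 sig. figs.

f ≈ 1.38 N

With I = MR², the ratio k = I/(MR²) is 1.
Newton's second law down the slope: Mg sinθ − f = Ma. The torque equation fR = Iα (with α = a/R) gives f = kMa.
Combining, a = g sinθ/(1+k) and f = kMa = kMg sinθ/(1+k).
f = 1 × 0.886 × 10 × sin18.2° / 2 ≈ 1.38 N.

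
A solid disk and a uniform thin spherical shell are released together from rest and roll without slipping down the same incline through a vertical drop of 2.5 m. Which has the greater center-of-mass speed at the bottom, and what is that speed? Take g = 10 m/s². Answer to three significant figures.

For rolling without slipping, Mgh = ½(1+k)Mv² where k = I/(MR²), so v = √(2gh/(1+k)).
Solid disk: k = 0.5, giving v = √(2×10×2.5/1.5) = 5.774 m/s.
Uniform thin spherical shell: k = 2/3, giving v = √(2×10×2.5/1.667) = 5.477 m/s.
The smaller k wins: the solid disk, at ≈ 5.77 m/s.

the solid disk, at v ≈ 5.77 m/s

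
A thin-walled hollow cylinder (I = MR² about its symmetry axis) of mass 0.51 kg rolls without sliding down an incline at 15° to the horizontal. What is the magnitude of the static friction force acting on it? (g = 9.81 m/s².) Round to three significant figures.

f ≈ 0.647 N

Here I = MR², so the shape factor k = I/(MR²) = 1.
Translational: Mg sinθ − f = Ma. Rotational about the CM: fR = Iα = kMRa, so f = kMa.
Combining, a = g sinθ/(1+k) and f = kMa = kMg sinθ/(1+k).
f = 1 × 0.51 × 9.81 × sin15° / 2 ≈ 0.647 N.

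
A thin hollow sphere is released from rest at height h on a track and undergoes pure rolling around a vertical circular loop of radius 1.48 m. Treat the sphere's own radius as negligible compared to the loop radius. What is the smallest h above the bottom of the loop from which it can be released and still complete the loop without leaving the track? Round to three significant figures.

h_min ≈ 4.19 m

For this body I = (2/3)MR², i.e. k = I/(MR²) = 2/3.
At the top, contact is just lost when gravity alone supplies the centripetal force: Mg = Mv_top²/r, i.e. v_top² = gr.
With ω = v/R, the kinetic energy at speed v is ½(1+k)Mv² = (5/6)Mv².
Energy conservation from release (height h) to the top (height 2r): Mgh = Mg(2r) + (5/6)M·gr.
Thus h_min = 2r + (1+k)r/2 = r(2 + 1.667/2) = 1.48 × 2.833 ≈ 4.19 m.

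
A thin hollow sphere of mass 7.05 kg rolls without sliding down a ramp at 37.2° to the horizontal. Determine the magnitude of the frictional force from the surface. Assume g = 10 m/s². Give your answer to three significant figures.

f ≈ 17.0 N

The moment of inertia is (2/3)MR², giving k ≡ I/(MR²) = 2/3.
Translational: Mg sinθ − f = Ma. Rotational about the CM: fR = Iα = kMRa, so f = kMa.
Combining, a = g sinθ/(1+k) and f = kMa = kMg sinθ/(1+k).
f = (2/3) × 7.05 × 10 × sin37.2° / 1.667 ≈ 17.0 N.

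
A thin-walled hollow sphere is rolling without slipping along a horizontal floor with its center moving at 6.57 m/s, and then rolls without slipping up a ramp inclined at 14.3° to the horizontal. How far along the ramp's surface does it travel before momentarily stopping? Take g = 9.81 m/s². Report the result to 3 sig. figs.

Here I = (2/3)MR², so the shape factor k = I/(MR²) = 2/3.
Rolling without slipping gives ω = v/R, so the total kinetic energy is ½Mv² + ½Iω² = ½(1+k)Mv² = (5/6)Mv².
Setting this equal to Mgh gives the vertical rise h = (1+k)v₀²/(2g) = 1.667×6.57²/(2×9.81) = 3.667 m.
Along the incline, d = h/sinθ = 3.667/sin14.3° ≈ 14.8 m.

d ≈ 14.8 m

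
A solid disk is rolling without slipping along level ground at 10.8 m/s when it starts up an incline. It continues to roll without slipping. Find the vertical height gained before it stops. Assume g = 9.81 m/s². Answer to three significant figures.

The moment of inertia is (1/2)MR², giving k ≡ I/(MR²) = 0.5.
Since it rolls without slipping, ω = v/R and KE = ½Mv² + ½Iω² = ½(1+k)Mv² = (3/4)Mv².
At the top the kinetic energy is zero, so (3/4)Mv₀² = Mgh.
Thus h = (1+k)v₀²/(2g) = 1.5 × 10.8² / (2 × 9.81) ≈ 8.92 m.

h ≈ 8.92 m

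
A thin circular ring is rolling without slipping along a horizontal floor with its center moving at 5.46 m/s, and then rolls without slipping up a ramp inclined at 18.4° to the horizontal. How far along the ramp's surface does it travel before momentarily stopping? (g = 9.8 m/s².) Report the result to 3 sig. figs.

d ≈ 9.64 m

For this body I = MR², i.e. k = I/(MR²) = 1.
The rolling condition ω = v/R makes the rotational term ½I(v/R)² = ½kMv², so KE_total = ½(1+k)Mv² = Mv².
Setting this equal to Mgh gives the vertical rise h = (1+k)v₀²/(2g) = 2×5.46²/(2×9.8) = 3.042 m.
The distance along the slope is d = h/sinθ = 3.042/sin18.4° ≈ 9.64 m.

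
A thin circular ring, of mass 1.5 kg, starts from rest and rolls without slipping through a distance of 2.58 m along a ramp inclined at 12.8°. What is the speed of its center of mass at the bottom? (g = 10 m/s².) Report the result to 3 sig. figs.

v ≈ 2.39 m/s

For this body I = MR², i.e. k = I/(MR²) = 1.
The rolling condition ω = v/R makes the rotational term ½I(v/R)² = ½kMv², so KE_total = ½(1+k)Mv² = Mv².
The vertical drop is h = L sinθ = 2.58 × sin12.8° = 0.5716 m.
Energy conservation: Mgh = Mv², so v = √(2gh/(1+k)) = √(2 × 10 × 0.5716 / 2) ≈ 2.39 m/s.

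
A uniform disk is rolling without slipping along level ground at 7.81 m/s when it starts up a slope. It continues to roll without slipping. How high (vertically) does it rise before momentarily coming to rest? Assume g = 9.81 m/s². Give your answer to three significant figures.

The moment of inertia is (1/2)MR², giving k ≡ I/(MR²) = 0.5.
Pure rolling means v = ωR; then KE = ½Mv² + ½I(v/R)² = ½(1+k)Mv² = (3/4)Mv².
At the top the kinetic energy is zero, so (3/4)Mv₀² = Mgh.
Thus h = (1+k)v₀²/(2g) = 1.5 × 7.81² / (2 × 9.81) ≈ 4.66 m.

h ≈ 4.66 m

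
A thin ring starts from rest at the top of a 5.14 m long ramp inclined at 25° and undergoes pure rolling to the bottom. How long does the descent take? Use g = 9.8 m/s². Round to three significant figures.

Here I = MR², so the shape factor k = I/(MR²) = 1.
Translational: Mg sinθ − f = Ma. Rotational about the CM: fR = Iα = kMRa, so f = kMa.
Hence a = g sinθ/(1+k) = 9.8×sin25°/2 = 2.071 m/s².
Starting from rest, L = ½at², so t = √(2L/a) = √(2×5.14/2.071) ≈ 2.23 s.

t ≈ 2.23 s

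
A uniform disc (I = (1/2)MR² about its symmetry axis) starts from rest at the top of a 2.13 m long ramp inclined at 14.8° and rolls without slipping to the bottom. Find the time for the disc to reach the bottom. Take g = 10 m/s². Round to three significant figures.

t ≈ 1.58 s

The moment of inertia is (1/2)MR², giving k ≡ I/(MR²) = 0.5.
Translational: Mg sinθ − f = Ma. Rotational about the CM: fR = Iα = kMRa, so f = kMa.
Hence a = g sinθ/(1+k) = 10×sin14.8°/1.5 = 1.703 m/s².
With constant a from rest, t = √(2L/a) = √(2·2.13/1.703) ≈ 1.58 s.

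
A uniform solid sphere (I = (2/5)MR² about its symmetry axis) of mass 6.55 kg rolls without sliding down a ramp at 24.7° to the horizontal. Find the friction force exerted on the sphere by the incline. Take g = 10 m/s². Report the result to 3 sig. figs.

With I = (2/5)MR², the ratio k = I/(MR²) is 0.4.
Translational: Mg sinθ − f = Ma. Rotational about the CM: fR = Iα = kMRa, so f = kMa.
Combining, a = g sinθ/(1+k) and f = kMa = kMg sinθ/(1+k).
f = 0.4 × 6.55 × 10 × sin24.7° / 1.4 ≈ 7.82 N.

f ≈ 7.82 N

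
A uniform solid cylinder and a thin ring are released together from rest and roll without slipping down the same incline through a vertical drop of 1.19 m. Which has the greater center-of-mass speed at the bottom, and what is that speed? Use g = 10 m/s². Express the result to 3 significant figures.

For rolling without slipping, Mgh = ½(1+k)Mv² where k = I/(MR²), so v = √(2gh/(1+k)).
Uniform solid cylinder: k = 0.5, giving v = √(2×10×1.19/1.5) = 3.983 m/s.
Thin ring: k = 1, giving v = √(2×10×1.19/2) = 3.45 m/s.
The smaller k wins: the uniform solid cylinder, at ≈ 3.98 m/s.

the uniform solid cylinder, at v ≈ 3.98 m/s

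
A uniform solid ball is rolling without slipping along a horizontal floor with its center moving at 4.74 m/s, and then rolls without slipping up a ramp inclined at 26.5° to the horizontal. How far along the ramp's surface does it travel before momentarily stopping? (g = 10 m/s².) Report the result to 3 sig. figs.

Here I = (2/5)MR², so the shape factor k = I/(MR²) = 0.4.
The rolling condition ω = v/R makes the rotational term ½I(v/R)² = ½kMv², so KE_total = ½(1+k)Mv² = (7/10)Mv².
Setting this equal to Mgh gives the vertical rise h = (1+k)v₀²/(2g) = 1.4×4.74²/(2×10) = 1.573 m.
The distance along the slope is d = h/sinθ = 1.573/sin26.5° ≈ 3.52 m.

d ≈ 3.52 m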